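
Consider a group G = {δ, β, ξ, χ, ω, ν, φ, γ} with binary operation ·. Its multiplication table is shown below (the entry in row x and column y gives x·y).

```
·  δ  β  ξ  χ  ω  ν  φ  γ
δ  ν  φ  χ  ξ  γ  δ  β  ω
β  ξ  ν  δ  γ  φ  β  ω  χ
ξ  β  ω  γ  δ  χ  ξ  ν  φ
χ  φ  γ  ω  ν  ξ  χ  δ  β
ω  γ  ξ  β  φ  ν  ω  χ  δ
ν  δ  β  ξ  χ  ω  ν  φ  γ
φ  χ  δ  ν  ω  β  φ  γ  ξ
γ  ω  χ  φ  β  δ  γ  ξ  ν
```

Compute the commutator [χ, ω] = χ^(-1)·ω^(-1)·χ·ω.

γ

Identity is ν; from the table χ^(-1) = χ and ω^(-1) = ω.
χ·ω = ξ
ξ·χ = δ
δ·ω = γ
(Structurally, G here is isomorphic to the dihedral group D_4.)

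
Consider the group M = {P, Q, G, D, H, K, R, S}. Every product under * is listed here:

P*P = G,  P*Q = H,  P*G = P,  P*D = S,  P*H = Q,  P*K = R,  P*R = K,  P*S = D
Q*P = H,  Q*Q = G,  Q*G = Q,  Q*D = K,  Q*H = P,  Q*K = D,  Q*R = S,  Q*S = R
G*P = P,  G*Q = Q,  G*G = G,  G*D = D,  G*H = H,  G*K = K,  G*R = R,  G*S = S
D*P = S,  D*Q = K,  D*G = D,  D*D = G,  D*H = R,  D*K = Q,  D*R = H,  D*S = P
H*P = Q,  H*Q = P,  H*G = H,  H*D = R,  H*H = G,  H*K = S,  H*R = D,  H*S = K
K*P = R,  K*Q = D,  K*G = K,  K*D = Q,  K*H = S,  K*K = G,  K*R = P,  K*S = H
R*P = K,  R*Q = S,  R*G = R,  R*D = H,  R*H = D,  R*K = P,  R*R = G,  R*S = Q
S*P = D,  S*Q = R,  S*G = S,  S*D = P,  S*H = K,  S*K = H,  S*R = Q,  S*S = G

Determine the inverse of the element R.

First locate the identity: row G matches the header, so G is the identity.
Scan row R for G: R * R = G. Hence R^(-1) = R.
(Structurally, M here is isomorphic to the elementary abelian group (Z_2)^3.)

R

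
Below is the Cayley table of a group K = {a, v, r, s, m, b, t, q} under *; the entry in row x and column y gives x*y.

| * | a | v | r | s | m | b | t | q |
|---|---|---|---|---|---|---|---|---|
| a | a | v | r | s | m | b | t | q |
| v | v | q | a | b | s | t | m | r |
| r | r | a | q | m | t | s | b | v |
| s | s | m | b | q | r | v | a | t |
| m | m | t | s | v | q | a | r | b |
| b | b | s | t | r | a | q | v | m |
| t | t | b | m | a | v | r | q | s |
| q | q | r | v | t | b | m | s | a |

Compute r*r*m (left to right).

b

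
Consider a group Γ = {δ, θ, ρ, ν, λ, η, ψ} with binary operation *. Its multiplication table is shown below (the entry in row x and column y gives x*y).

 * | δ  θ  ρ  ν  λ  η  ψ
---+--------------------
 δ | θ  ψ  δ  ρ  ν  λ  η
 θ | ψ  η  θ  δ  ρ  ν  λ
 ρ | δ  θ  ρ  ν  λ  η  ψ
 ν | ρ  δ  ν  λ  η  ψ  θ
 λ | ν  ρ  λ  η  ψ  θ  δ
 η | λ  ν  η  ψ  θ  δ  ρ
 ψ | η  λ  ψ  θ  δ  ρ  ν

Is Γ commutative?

Yes

Check whether the table is symmetric across its main diagonal.
Every entry (row x, col y) equals the entry (row y, col x), so Γ is abelian.
(In fact Γ ≅ the cyclic group Z_7.)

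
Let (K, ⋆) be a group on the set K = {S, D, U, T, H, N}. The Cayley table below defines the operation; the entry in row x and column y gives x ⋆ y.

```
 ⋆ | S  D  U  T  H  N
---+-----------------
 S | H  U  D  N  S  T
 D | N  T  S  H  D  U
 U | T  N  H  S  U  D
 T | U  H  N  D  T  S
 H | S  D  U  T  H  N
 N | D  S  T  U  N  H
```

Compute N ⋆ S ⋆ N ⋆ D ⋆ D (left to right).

N ⋆ S = D
D ⋆ N = U
U ⋆ D = N
N ⋆ D = S

S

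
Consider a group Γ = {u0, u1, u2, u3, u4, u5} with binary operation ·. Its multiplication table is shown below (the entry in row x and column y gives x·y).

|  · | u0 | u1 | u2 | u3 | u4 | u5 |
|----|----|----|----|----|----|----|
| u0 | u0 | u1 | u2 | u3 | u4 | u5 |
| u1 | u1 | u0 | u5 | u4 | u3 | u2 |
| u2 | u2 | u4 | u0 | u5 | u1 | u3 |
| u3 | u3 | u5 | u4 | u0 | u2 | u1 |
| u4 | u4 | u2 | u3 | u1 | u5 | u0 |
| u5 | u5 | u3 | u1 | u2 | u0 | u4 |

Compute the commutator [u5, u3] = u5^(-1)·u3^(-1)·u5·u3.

u5

Identity is u0; from the table u5^(-1) = u4 and u3^(-1) = u3.
u4·u3 = u1
u1·u5 = u2
u2·u3 = u5
(Structurally, Γ here is isomorphic to the symmetric group S_3.)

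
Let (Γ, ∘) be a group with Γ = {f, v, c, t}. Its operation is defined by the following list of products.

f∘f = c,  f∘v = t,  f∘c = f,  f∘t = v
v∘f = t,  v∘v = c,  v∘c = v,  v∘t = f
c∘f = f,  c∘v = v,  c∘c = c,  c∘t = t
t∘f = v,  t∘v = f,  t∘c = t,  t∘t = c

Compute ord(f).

2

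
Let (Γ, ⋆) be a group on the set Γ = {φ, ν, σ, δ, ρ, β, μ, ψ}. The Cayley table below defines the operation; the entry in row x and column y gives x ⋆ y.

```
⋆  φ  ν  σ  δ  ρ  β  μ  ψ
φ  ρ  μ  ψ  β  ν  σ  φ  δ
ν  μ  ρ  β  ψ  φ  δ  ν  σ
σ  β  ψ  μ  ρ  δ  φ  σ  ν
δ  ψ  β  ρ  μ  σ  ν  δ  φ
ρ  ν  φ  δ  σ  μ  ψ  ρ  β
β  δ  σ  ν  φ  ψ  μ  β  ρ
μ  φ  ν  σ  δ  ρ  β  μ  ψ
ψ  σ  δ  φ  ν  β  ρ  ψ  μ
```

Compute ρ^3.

ρ

ρ^1 = ρ
ρ^2 = ρ ⋆ ρ = μ
ρ^3 = μ ⋆ ρ = ρ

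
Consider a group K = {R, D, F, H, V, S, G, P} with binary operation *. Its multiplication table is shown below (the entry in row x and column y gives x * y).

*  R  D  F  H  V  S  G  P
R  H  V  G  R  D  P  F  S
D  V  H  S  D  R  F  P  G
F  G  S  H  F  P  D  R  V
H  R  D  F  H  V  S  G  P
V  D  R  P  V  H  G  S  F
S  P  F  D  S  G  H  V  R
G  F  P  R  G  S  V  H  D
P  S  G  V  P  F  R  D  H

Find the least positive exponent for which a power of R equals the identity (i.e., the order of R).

2

The identity element is H (its row matches the header).
R^1 = R
R^2 = R * R = H
The first power of R equal to the identity is R^2, so ord(R) = 2.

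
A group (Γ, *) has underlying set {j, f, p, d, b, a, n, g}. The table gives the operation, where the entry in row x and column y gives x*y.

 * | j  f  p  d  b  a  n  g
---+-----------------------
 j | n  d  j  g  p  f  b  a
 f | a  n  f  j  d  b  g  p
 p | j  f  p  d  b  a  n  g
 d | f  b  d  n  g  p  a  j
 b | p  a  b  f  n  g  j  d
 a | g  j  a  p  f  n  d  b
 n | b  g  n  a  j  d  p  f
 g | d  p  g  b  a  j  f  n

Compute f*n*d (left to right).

f*n = g
g*d = b

b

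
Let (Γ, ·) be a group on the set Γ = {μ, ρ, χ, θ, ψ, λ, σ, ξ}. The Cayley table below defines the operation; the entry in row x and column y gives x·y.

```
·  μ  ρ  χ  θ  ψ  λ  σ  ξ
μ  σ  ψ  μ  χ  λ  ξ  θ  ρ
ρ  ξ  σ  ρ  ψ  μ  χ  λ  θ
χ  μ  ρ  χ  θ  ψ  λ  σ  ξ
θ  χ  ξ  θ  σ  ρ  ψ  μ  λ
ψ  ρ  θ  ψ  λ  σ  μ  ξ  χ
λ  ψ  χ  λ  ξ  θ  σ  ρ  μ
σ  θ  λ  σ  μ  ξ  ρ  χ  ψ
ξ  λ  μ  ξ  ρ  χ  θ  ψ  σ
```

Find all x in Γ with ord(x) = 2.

Identity is χ. Compute the order of each non-identity element by repeated multiplication:
  μ: μ → σ → θ → χ  (order 4)
  ρ: ρ → σ → λ → χ  (order 4)
  θ: θ → σ → μ → χ  (order 4)
  ψ: ψ → σ → ξ → χ  (order 4)
  λ: λ → σ → ρ → χ  (order 4)
  σ: σ → χ  (order 2)
  ξ: ξ → σ → ψ → χ  (order 4)
Elements of order 2: {σ}.

{σ}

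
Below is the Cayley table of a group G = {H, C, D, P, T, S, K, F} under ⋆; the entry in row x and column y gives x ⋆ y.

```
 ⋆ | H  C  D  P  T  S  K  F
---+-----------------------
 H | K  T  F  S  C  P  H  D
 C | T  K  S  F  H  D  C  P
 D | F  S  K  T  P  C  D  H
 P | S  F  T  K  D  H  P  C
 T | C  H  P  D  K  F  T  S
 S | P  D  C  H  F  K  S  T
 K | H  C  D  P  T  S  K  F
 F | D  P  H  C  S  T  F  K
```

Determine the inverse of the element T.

T

First locate the identity: row K matches the header, so K is the identity.
Scan row T for K: T ⋆ T = K. Hence T^(-1) = T.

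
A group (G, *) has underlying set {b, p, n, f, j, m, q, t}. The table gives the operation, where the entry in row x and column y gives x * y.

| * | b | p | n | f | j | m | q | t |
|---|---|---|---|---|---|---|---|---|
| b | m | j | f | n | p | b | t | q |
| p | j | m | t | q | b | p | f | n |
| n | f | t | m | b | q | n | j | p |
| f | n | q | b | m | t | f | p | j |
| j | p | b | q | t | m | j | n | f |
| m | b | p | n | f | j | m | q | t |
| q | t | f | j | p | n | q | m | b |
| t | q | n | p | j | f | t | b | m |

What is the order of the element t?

2

The identity element is m (its row matches the header).
t^1 = t
t^2 = t * t = m
The first power of t equal to the identity is t^2, so ord(t) = 2.
(Structurally, G here is isomorphic to the elementary abelian group (Z_2)^3.)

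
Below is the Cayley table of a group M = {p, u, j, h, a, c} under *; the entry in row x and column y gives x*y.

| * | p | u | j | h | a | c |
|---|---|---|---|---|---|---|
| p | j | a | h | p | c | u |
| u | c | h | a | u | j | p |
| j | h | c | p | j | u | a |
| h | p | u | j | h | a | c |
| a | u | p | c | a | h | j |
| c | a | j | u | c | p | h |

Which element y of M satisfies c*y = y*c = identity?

First locate the identity: row h matches the header, so h is the identity.
Scan row c for h: c*c = h. Hence c^(-1) = c.

c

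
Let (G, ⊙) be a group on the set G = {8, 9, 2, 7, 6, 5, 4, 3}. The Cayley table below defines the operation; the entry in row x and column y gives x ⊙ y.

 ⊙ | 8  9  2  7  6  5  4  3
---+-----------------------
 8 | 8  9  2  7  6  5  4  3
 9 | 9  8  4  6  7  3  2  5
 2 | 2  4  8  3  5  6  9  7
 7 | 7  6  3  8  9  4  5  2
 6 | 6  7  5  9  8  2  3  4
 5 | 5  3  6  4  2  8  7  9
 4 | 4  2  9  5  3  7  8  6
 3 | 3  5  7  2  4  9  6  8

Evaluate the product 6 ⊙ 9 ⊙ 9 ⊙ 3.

4

6 ⊙ 9 = 7
7 ⊙ 9 = 6
6 ⊙ 3 = 4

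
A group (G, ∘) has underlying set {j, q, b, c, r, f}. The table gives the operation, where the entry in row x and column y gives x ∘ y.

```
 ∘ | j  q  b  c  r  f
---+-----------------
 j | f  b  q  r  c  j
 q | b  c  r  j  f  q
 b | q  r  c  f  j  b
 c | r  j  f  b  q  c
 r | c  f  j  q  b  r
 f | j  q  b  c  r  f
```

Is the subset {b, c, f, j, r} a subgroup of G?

r ∘ c = q, which is not in {b, c, f, j, r}.
The subset is not closed under ∘, so it is not a subgroup.
(Structurally, G here is isomorphic to the cyclic group Z_6.)

No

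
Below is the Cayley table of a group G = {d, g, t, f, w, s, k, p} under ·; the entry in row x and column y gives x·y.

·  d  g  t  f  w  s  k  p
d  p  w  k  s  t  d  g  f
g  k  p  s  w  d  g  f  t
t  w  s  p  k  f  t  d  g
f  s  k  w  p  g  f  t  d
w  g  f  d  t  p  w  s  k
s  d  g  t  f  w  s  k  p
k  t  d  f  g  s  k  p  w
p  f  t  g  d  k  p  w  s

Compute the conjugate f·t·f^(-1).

The identity is s. In row f, the entry s sits in column d, so f^(-1) = d.
f·t = w
w·d = g

g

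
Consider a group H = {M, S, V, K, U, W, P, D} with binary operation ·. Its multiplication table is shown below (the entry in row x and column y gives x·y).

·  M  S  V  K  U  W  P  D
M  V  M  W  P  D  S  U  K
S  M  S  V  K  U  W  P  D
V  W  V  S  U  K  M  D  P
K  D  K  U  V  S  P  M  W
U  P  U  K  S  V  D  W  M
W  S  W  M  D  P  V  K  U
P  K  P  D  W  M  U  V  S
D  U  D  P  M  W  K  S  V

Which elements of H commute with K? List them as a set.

Compare row K with column K entry by entry.
V·K = U = K·V, so V commutes with K.
P·K = W but K·P = M, so P does not.
Collecting the elements that commute with K: C(K) = {K, S, U, V}.

{K, S, U, V}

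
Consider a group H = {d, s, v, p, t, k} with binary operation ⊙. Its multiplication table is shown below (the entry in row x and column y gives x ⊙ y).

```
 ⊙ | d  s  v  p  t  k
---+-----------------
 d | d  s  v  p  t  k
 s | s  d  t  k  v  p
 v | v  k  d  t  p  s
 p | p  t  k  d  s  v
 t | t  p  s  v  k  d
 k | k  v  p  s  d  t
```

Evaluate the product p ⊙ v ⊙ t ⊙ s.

p ⊙ v = k
k ⊙ t = d
d ⊙ s = s

s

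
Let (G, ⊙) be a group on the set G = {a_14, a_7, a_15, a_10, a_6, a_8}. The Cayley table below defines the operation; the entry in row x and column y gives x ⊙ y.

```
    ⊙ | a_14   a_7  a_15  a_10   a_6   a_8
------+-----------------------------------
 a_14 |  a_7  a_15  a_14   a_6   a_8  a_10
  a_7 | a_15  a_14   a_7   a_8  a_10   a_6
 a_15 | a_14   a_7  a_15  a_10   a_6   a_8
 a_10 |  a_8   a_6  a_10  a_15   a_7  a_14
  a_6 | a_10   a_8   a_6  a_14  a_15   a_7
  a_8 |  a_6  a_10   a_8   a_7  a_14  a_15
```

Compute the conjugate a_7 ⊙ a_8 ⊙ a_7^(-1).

a_10

The identity is a_15. In row a_7, the entry a_15 sits in column a_14, so a_7^(-1) = a_14.
a_7 ⊙ a_8 = a_6
a_6 ⊙ a_14 = a_10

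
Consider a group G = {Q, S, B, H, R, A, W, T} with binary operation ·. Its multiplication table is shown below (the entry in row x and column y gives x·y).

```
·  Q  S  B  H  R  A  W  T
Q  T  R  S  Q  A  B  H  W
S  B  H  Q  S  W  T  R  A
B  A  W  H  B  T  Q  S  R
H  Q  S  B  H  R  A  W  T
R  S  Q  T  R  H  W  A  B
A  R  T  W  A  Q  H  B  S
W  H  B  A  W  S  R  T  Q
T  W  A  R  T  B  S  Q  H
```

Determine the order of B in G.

The identity element is H (its row matches the header).
B^1 = B
B^2 = B·B = H
The first power of B equal to the identity is B^2, so ord(B) = 2.

2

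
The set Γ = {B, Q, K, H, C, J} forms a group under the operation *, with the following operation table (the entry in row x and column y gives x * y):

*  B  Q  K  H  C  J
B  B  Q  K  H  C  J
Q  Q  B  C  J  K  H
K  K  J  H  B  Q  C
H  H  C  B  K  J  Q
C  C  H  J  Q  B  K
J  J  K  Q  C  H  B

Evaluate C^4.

C^1 = C
C^2 = C * C = B
C^3 = B * C = C
C^4 = C * C = B
(Structurally, Γ here is isomorphic to the symmetric group S_3.)

B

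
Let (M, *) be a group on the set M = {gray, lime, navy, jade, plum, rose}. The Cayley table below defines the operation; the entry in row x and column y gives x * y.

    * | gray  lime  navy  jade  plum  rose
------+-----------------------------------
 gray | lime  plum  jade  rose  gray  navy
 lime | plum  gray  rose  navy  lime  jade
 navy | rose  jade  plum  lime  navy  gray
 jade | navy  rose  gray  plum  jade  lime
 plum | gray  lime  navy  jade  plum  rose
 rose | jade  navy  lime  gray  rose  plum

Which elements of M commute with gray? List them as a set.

Compare row gray with column gray entry by entry.
lime * gray = plum = gray * lime, so lime commutes with gray.
jade * gray = navy but gray * jade = rose, so jade does not.
Collecting the elements that commute with gray: C(gray) = {gray, lime, plum}.
(Structurally, M here is isomorphic to the symmetric group S_3.)

{gray, lime, plum}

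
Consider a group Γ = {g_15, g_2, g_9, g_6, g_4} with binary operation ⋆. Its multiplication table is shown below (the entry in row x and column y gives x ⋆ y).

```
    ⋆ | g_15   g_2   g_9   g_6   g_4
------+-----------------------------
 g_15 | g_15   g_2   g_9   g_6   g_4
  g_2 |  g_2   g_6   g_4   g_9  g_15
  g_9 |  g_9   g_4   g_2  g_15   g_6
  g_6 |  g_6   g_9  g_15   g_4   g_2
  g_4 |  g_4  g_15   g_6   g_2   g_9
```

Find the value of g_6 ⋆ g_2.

g_9

Read row g_6, column g_2: g_6 ⋆ g_2 = g_9.
(Structurally, Γ here is isomorphic to the cyclic group Z_5.)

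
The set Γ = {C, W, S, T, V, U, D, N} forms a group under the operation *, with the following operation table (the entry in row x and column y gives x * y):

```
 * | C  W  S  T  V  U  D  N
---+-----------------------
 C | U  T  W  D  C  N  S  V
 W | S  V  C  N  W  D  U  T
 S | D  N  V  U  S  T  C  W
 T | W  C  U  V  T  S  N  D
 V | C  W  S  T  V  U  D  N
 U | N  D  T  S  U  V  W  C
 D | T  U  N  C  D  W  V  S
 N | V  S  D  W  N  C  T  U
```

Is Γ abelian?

C * W = T but W * C = S.
Since C and W do not commute, Γ is not abelian.

No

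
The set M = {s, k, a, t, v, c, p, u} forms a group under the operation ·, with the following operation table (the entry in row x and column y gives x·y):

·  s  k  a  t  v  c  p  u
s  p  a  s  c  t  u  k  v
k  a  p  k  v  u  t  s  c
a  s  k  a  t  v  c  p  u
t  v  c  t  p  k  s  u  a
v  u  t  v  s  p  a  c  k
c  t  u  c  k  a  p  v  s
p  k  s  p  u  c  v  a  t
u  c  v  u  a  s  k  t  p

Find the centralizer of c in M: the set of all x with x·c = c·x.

{a, c, p, v}

Compare row c with column c entry by entry.
v·c = a = c·v, so v commutes with c.
u·c = k but c·u = s, so u does not.
Collecting the elements that commute with c: C(c) = {a, c, p, v}.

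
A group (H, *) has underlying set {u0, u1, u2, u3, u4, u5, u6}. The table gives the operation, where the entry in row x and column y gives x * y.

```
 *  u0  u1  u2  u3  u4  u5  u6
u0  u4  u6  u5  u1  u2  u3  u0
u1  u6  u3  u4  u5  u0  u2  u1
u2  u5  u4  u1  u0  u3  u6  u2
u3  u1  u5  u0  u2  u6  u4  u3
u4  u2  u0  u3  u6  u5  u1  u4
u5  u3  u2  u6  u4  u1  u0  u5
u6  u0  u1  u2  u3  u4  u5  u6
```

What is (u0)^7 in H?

u6

u0^1 = u0
u0^2 = u0 * u0 = u4
u0^3 = u4 * u0 = u2
u0^4 = u2 * u0 = u5
u0^5 = u5 * u0 = u3
u0^6 = u3 * u0 = u1
u0^7 = u1 * u0 = u6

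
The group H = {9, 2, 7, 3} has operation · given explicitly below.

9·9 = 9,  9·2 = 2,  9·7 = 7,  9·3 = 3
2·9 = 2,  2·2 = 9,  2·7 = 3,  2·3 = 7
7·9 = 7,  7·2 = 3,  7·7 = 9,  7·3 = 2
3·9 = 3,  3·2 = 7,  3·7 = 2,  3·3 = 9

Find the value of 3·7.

2

Read row 3, column 7: 3·7 = 2.
(Structurally, H here is isomorphic to the Klein four-group V_4.)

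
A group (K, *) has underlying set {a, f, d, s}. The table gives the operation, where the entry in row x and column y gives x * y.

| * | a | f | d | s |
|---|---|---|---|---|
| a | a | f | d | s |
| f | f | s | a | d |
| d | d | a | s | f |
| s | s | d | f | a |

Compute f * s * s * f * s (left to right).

a

f * s = d
d * s = f
f * f = s
s * s = a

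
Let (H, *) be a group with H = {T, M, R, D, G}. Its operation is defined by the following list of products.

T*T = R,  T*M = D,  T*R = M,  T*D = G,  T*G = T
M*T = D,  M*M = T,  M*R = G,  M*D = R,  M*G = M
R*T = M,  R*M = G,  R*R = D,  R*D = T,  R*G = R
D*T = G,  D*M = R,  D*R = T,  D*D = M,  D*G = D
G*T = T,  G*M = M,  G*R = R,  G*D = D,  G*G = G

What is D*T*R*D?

T

D*T = G
G*R = R
R*D = T
(Structurally, H here is isomorphic to the cyclic group Z_5.)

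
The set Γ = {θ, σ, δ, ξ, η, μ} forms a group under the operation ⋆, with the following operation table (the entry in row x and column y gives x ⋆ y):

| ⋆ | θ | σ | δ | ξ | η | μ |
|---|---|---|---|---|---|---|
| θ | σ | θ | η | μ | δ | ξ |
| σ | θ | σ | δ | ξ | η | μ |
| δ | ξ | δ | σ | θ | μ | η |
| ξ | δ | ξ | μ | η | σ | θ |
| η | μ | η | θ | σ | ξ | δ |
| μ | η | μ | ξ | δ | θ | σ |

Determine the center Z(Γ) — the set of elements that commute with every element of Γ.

{σ}

An element z is central iff its row equals its column in the table.
For η: η ⋆ θ = μ ≠ δ = θ ⋆ η, so η ∉ Z.
Checking each element this way leaves Z(Γ) = {σ}.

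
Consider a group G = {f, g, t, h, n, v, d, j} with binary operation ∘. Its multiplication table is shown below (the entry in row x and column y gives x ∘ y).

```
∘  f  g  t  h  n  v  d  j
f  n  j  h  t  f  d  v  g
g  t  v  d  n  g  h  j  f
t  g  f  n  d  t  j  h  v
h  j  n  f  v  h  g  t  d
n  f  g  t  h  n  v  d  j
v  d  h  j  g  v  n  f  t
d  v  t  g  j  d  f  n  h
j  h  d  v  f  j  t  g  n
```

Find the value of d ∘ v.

f

Read row d, column v: d ∘ v = f.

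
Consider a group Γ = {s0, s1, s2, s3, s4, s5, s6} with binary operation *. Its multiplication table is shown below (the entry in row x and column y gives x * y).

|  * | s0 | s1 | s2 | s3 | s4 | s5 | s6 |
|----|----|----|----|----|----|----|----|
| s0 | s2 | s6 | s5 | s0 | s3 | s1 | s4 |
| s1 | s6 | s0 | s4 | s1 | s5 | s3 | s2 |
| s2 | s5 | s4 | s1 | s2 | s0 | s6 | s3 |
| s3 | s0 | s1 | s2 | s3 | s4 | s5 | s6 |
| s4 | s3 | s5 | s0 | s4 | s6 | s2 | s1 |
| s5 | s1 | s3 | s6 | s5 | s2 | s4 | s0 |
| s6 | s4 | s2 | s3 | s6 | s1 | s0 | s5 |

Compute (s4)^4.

s5

s4^1 = s4
s4^2 = s4 * s4 = s6
s4^3 = s6 * s4 = s1
s4^4 = s1 * s4 = s5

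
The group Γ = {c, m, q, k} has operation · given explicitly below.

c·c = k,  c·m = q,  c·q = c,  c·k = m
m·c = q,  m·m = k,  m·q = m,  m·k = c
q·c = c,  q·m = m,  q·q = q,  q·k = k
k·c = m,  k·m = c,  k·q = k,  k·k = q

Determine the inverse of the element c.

m

First locate the identity: row q matches the header, so q is the identity.
Scan row c for q: c·m = q. Hence c^(-1) = m.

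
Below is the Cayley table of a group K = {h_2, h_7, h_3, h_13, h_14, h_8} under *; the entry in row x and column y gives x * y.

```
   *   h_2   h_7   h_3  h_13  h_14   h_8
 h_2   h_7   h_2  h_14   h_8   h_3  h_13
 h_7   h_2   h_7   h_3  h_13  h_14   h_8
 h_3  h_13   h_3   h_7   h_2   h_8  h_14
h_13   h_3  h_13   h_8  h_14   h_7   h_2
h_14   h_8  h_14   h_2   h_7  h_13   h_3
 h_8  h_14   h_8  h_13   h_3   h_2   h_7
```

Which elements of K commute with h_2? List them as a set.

{h_2, h_7}

Compare row h_2 with column h_2 entry by entry.
h_8 * h_2 = h_14 but h_2 * h_8 = h_13, so h_8 does not.
Collecting the elements that commute with h_2: C(h_2) = {h_2, h_7}.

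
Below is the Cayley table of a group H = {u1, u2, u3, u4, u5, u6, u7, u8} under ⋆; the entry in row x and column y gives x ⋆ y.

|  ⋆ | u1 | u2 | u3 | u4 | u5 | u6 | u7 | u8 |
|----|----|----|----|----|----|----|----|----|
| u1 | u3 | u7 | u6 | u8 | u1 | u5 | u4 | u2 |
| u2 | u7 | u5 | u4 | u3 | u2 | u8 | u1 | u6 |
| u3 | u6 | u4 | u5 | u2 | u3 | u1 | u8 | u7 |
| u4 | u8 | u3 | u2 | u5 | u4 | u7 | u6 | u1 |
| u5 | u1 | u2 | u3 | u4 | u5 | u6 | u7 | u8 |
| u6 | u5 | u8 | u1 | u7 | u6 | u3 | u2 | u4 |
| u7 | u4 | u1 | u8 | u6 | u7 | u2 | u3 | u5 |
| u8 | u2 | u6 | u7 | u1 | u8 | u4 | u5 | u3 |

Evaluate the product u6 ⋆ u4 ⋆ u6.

u2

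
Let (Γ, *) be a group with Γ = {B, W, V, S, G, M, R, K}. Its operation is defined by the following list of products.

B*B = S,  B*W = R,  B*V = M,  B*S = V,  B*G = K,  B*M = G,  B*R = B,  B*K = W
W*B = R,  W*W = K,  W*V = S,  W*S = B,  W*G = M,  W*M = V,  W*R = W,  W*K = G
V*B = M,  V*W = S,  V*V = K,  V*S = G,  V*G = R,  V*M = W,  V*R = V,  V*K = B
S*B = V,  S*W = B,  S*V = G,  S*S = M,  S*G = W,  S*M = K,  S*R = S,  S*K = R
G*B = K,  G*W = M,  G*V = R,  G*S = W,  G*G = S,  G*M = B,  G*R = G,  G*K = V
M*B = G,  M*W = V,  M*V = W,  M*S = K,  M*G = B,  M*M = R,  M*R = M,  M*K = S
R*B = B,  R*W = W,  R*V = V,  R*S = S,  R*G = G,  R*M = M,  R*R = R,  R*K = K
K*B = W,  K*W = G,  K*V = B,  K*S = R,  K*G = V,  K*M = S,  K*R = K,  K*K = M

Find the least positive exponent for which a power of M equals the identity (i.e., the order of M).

2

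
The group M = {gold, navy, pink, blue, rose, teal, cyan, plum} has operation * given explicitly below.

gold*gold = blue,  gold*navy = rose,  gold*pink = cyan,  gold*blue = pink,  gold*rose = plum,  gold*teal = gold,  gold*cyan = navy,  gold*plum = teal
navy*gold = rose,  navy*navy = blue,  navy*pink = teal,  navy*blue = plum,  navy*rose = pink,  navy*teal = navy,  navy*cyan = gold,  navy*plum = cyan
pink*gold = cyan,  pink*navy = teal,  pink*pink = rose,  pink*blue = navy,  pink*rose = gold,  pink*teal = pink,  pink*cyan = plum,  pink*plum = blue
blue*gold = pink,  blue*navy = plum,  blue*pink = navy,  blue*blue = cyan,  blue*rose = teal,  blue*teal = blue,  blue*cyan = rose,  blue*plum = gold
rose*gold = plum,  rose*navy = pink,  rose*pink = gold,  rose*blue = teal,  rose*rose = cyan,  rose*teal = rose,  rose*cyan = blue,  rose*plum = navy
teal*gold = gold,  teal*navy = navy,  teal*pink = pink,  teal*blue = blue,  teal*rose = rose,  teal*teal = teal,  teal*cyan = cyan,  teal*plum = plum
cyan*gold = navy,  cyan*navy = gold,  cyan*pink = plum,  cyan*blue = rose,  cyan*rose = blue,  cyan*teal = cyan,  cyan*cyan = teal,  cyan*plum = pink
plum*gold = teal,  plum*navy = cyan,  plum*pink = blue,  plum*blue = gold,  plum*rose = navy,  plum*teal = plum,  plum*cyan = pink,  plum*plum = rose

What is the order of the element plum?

The identity element is teal (its row matches the header).
plum^1 = plum
plum^2 = plum * plum = rose
plum^3 = rose * plum = navy
plum^4 = navy * plum = cyan
plum^5 = cyan * plum = pink
plum^6 = pink * plum = blue
plum^7 = blue * plum = gold
plum^8 = gold * plum = teal
The first power of plum equal to the identity is plum^8, so ord(plum) = 8.

8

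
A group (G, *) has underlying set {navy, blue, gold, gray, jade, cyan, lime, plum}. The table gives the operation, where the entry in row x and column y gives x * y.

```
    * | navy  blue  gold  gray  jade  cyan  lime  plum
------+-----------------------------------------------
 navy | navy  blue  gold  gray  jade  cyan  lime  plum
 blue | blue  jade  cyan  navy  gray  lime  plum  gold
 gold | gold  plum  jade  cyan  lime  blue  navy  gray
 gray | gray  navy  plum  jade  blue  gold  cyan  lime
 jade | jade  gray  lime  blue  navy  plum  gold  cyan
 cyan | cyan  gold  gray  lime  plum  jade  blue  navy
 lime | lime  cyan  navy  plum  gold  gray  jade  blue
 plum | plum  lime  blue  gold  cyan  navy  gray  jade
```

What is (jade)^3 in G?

jade^1 = jade
jade^2 = jade * jade = navy
jade^3 = navy * jade = jade

jade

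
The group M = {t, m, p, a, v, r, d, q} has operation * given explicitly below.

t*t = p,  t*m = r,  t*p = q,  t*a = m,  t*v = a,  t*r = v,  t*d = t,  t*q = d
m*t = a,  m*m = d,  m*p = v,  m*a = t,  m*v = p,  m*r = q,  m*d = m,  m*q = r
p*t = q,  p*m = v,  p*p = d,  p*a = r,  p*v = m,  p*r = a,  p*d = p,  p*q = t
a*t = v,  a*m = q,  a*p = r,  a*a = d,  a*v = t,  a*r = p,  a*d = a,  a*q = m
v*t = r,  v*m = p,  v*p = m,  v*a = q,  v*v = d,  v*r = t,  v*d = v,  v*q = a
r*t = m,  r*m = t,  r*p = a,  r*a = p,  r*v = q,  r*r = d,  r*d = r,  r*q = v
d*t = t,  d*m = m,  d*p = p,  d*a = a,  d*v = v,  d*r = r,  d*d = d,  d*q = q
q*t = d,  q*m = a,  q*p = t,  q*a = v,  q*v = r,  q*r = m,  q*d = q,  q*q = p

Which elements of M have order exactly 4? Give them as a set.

{q, t}

Identity is d. Compute the order of each non-identity element by repeated multiplication:
  t: t → p → q → d  (order 4)
  m: m → d  (order 2)
  p: p → d  (order 2)
  a: a → d  (order 2)
  v: v → d  (order 2)
  r: r → d  (order 2)
  q: q → p → t → d  (order 4)
Elements of order 4: {q, t}.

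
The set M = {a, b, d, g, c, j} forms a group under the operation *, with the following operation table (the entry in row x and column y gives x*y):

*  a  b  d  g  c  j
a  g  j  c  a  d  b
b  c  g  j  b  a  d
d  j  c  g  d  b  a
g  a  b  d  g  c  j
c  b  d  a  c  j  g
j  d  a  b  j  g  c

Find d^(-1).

d

First locate the identity: row g matches the header, so g is the identity.
Scan row d for g: d*d = g. Hence d^(-1) = d.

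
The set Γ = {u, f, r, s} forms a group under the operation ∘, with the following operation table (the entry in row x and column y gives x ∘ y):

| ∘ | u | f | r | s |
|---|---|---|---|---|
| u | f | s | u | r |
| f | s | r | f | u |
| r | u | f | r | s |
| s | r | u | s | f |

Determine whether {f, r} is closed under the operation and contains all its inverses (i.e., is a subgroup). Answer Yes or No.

Yes

{f, r} contains the identity r.
Checking products: every product of two elements of {f, r} (read from the table) lies in {f, r}, so the set is closed.
In a finite group, a nonempty closed subset is a subgroup. So {f, r} ≤ Γ.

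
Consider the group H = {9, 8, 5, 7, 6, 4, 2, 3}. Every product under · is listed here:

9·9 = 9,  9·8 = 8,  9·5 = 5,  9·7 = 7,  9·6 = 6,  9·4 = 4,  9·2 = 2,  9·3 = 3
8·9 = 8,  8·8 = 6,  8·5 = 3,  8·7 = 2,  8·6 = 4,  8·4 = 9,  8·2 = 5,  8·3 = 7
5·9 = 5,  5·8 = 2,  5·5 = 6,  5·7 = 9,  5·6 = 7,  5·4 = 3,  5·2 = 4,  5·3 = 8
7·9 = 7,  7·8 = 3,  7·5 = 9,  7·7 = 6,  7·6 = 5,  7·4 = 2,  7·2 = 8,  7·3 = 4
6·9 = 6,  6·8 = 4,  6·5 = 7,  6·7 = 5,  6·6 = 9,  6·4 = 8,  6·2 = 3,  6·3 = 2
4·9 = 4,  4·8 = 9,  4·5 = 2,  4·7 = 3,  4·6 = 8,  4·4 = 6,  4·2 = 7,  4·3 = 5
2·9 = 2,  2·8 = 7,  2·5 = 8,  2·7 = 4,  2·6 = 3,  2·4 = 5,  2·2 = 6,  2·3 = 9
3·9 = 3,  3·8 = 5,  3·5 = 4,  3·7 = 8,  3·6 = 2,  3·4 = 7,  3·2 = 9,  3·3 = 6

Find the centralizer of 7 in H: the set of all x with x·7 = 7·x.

Compare row 7 with column 7 entry by entry.
6·7 = 5 = 7·6, so 6 commutes with 7.
8·7 = 2 but 7·8 = 3, so 8 does not.
Collecting the elements that commute with 7: C(7) = {5, 6, 7, 9}.

{5, 6, 7, 9}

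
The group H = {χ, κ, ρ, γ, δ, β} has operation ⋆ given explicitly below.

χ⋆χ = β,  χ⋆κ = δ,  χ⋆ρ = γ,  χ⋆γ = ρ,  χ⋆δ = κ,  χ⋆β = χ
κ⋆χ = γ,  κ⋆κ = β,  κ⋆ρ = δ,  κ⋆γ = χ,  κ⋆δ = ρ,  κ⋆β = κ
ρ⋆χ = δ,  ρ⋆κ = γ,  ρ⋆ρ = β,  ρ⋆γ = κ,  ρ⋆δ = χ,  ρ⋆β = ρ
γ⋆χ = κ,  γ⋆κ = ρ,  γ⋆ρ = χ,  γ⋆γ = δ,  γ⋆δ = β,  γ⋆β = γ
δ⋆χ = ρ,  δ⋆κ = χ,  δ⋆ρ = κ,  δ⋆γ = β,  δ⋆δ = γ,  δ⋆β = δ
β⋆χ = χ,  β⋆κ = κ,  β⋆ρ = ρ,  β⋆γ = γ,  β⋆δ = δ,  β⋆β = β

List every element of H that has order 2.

{κ, ρ, χ}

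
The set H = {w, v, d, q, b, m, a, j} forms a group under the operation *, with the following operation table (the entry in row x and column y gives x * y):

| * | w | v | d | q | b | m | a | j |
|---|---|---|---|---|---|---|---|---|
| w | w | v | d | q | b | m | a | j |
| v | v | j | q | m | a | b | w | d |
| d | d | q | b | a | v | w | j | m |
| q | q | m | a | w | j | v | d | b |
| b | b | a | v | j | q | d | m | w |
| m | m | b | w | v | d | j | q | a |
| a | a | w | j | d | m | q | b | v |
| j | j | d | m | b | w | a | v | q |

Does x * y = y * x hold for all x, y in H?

Yes

Check whether the table is symmetric across its main diagonal.
Every entry (row x, col y) equals the entry (row y, col x), so H is abelian.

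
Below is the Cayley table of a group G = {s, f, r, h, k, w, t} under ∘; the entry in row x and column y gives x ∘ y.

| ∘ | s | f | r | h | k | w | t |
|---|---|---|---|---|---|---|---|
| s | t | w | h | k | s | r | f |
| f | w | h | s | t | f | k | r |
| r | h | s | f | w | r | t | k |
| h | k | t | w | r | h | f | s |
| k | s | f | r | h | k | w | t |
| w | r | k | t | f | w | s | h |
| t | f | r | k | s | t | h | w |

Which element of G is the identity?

The identity e satisfies e ∘ x = x for all x, so its row in the table reproduces the column headers.
Row k reads: s, f, r, h, k, w, t — exactly the header order. So k is the identity.

k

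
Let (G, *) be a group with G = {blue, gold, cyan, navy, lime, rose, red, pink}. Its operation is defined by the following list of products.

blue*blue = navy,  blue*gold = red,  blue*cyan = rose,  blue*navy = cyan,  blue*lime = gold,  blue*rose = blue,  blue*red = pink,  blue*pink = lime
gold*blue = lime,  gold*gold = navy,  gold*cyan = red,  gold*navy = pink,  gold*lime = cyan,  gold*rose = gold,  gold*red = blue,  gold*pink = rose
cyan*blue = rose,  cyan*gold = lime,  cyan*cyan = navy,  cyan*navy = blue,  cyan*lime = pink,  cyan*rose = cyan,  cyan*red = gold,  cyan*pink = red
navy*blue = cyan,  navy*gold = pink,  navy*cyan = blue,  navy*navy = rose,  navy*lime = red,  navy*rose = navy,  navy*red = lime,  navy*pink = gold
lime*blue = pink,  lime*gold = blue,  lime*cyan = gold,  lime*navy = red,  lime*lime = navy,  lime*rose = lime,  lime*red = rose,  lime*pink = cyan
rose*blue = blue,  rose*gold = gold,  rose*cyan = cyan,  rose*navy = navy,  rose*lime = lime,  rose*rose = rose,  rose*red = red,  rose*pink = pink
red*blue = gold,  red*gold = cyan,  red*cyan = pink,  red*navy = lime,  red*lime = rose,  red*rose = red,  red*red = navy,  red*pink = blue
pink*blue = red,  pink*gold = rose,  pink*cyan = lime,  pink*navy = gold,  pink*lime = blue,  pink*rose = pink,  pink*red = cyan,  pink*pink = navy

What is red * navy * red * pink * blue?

red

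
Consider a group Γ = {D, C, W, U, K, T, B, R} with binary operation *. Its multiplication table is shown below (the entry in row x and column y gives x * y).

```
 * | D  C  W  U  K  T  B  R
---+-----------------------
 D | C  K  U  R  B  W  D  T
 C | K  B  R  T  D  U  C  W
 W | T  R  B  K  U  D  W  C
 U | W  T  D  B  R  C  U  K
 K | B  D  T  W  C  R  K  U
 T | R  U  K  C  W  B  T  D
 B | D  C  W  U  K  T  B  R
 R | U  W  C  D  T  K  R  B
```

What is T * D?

R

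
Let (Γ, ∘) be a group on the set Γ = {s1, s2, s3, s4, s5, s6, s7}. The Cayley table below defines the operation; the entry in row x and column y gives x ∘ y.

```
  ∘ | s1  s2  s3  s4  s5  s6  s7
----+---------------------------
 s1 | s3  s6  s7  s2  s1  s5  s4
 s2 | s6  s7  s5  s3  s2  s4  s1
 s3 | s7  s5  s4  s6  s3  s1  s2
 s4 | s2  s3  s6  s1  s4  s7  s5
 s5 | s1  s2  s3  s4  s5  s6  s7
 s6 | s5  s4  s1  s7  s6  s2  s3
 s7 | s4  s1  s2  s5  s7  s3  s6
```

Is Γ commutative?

Check whether the table is symmetric across its main diagonal.
Every entry (row x, col y) equals the entry (row y, col x), so Γ is abelian.
(In fact Γ ≅ the cyclic group Z_7.)

Yes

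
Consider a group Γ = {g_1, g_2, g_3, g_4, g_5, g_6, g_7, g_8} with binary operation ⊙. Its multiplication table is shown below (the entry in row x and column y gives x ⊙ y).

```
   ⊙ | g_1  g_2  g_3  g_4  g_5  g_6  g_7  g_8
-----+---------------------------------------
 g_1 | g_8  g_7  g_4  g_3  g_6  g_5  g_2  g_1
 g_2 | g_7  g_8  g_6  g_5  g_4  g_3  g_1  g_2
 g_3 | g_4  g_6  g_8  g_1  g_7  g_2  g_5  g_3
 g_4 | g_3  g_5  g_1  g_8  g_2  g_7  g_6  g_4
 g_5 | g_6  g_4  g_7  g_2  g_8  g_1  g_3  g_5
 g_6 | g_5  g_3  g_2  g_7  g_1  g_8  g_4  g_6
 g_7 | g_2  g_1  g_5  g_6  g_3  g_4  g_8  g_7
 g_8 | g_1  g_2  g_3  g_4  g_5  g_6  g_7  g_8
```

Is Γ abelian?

Yes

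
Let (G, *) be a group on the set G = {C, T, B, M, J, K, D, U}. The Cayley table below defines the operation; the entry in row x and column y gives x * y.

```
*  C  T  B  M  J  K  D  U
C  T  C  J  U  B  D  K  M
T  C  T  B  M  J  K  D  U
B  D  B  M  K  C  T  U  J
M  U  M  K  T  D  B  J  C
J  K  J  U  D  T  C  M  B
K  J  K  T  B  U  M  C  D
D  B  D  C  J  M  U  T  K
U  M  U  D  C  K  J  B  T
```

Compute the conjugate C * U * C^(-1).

U

The identity is T. In row C, the entry T sits in column C, so C^(-1) = C.
C * U = M
M * C = U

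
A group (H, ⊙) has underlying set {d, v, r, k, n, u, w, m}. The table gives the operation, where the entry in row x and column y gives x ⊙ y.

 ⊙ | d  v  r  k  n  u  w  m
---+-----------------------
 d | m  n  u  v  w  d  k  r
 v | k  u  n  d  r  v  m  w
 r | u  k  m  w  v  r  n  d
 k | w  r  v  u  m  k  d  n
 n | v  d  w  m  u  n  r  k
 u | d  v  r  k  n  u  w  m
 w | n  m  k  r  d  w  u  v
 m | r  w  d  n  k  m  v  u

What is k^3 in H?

k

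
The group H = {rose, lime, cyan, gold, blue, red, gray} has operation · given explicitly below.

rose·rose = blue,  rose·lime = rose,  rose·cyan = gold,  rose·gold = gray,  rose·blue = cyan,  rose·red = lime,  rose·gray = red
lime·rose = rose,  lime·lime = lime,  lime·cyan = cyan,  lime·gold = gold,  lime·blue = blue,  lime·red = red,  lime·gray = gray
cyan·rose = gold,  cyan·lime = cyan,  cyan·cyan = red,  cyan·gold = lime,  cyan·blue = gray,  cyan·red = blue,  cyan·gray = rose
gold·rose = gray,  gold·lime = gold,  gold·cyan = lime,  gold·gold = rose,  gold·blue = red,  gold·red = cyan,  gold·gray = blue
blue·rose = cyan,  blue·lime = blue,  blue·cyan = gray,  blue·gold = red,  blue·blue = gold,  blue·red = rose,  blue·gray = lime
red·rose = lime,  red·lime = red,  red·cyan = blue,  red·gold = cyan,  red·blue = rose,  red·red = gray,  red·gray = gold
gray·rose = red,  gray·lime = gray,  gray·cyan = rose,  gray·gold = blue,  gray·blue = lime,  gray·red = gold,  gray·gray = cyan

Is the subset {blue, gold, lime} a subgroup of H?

gold·gold = rose, which is not in {blue, gold, lime}.
The subset is not closed under ·, so it is not a subgroup.

No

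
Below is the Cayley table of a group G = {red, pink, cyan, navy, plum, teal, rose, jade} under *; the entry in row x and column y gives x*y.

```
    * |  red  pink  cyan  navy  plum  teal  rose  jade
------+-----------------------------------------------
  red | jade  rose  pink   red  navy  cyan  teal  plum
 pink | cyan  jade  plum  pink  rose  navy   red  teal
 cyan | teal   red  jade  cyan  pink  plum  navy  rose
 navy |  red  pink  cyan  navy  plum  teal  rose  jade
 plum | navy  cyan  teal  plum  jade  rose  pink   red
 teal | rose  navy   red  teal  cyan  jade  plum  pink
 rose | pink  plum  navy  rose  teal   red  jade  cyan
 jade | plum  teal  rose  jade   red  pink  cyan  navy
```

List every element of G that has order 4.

Identity is navy. Compute the order of each non-identity element by repeated multiplication:
  red: red → jade → plum → navy  (order 4)
  pink: pink → jade → teal → navy  (order 4)
  cyan: cyan → jade → rose → navy  (order 4)
  plum: plum → jade → red → navy  (order 4)
  teal: teal → jade → pink → navy  (order 4)
  rose: rose → jade → cyan → navy  (order 4)
  jade: jade → navy  (order 2)
Elements of order 4: {cyan, pink, plum, red, rose, teal}.
(Structurally, G here is isomorphic to the quaternion group Q_8.)

{cyan, pink, plum, red, rose, teal}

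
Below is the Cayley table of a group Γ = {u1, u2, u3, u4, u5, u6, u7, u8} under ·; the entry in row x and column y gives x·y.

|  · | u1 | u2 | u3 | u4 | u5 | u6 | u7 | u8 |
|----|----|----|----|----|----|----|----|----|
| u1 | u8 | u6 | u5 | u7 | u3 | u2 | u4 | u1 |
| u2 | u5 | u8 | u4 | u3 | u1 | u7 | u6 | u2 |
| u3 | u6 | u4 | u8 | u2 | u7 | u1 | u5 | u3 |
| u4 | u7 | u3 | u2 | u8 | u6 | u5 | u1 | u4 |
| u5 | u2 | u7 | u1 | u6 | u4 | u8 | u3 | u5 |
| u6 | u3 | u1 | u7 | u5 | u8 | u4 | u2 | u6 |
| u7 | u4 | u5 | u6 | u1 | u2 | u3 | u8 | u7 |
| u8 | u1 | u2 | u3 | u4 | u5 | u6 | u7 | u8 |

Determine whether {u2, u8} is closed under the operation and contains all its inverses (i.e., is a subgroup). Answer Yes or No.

{u2, u8} contains the identity u8.
Checking products: every product of two elements of {u2, u8} (read from the table) lies in {u2, u8}, so the set is closed.
In a finite group, a nonempty closed subset is a subgroup. So {u2, u8} ≤ Γ.

Yes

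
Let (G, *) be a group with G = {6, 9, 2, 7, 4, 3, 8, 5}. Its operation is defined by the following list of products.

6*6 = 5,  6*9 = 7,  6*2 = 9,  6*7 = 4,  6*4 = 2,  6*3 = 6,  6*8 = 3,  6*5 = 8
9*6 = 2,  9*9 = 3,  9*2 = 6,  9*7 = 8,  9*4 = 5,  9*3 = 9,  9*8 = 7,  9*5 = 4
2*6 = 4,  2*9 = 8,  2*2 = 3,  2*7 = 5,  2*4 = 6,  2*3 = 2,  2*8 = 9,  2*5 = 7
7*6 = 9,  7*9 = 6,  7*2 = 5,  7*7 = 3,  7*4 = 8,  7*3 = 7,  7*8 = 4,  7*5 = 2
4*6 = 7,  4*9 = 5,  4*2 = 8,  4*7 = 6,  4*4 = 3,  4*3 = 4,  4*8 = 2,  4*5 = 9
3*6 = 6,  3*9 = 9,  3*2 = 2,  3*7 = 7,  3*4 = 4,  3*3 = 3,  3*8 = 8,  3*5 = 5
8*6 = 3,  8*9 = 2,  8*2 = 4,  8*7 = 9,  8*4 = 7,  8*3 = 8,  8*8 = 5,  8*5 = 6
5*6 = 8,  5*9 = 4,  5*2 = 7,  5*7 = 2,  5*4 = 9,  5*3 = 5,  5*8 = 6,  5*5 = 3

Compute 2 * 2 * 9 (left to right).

2 * 2 = 3
3 * 9 = 9
(Structurally, G here is isomorphic to the dihedral group D_4.)

9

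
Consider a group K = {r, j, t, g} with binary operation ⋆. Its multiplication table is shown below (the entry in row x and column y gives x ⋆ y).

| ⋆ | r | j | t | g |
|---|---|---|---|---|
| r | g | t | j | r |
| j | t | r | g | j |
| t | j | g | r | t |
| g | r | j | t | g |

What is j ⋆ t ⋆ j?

j ⋆ t = g
g ⋆ j = j

j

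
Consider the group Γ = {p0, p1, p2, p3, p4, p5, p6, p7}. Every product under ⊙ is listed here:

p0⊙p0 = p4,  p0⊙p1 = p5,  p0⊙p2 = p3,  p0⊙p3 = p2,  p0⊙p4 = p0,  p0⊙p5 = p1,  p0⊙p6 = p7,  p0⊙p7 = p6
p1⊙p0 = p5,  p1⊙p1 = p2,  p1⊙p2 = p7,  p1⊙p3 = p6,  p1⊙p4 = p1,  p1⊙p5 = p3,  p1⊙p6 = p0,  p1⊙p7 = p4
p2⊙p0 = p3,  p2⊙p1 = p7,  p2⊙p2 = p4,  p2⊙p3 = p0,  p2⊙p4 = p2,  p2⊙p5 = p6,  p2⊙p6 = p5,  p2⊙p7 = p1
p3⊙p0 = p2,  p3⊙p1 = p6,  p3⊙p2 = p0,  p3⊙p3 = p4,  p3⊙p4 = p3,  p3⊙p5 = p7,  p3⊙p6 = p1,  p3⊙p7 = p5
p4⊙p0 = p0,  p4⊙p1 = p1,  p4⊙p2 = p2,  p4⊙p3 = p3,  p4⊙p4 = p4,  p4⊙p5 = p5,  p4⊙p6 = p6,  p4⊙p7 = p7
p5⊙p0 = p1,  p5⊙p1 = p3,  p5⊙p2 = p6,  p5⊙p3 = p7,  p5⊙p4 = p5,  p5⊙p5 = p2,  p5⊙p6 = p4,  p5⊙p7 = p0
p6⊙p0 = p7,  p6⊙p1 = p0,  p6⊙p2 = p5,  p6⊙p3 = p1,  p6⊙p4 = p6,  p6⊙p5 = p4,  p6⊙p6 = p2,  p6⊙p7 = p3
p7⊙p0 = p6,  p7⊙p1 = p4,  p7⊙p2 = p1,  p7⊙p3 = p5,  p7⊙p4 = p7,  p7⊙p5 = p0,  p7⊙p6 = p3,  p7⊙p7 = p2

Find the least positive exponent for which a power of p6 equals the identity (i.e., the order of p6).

The identity element is p4 (its row matches the header).
p6^1 = p6
p6^2 = p6 ⊙ p6 = p2
p6^3 = p2 ⊙ p6 = p5
p6^4 = p5 ⊙ p6 = p4
The first power of p6 equal to the identity is p6^4, so ord(p6) = 4.

4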